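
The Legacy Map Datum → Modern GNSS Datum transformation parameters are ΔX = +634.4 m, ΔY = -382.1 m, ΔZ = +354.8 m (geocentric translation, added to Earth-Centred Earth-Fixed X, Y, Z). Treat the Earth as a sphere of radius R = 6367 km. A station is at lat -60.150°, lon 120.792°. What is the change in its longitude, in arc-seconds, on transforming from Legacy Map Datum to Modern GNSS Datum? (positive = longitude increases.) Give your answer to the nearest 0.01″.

Δλ = -22.74″

sin φ = -0.867331, cos φ = 0.497731, sin λ = 0.859031, cos λ = -0.511923.
East component: ΔE = −sin λ·ΔX + cos λ·ΔY = −(0.859031)(634.4) + (-0.511923)(-382.1) = -349.36 m.
1° of latitude spans πR/180 = 111125 m; at latitude φ, 1° of longitude spans that × cos φ = 55310.4 m, so Δλ = -349.36 / 55310.4 × 3600 = -22.739″.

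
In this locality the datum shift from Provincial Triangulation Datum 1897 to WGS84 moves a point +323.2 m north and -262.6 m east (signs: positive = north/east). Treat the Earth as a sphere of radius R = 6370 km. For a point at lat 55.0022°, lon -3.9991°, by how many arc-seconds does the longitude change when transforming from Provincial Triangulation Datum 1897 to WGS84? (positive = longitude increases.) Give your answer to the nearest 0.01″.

At latitude 55.0022°, cos φ = 0.573545.
One radian of longitude at latitude φ spans R cos φ, so Δλ = ΔE / (R cos φ) = -262.6 / (6370000 × 0.573545) = -7.1877e-05 rad = -14.826″.

Δλ = -14.83″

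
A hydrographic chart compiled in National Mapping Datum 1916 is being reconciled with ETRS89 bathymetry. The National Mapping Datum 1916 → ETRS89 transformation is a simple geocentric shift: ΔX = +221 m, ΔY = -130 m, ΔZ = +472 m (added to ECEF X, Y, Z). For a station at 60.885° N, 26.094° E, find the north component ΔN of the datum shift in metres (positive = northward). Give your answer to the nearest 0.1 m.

ΔN = 106.2 m

At φ = 60.885°, λ = 26.094°: sin φ = 0.873645, cos φ = 0.486564, sin λ = 0.439845, cos λ = 0.898074.
ΔN = −sin φ cos λ·ΔX − sin φ sin λ·ΔY + cos φ·ΔZ = −(0.873645)(0.898074)(221) − (0.873645)(0.439845)(-130) + (0.486564)(472) = 106.22 m.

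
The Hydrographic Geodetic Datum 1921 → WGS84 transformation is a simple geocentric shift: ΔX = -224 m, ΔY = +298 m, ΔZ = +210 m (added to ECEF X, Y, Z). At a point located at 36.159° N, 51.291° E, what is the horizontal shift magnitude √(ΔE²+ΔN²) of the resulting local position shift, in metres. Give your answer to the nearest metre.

379 m

At φ = 36.159°, λ = 51.291°: sin φ = 0.590028, cos φ = 0.807383, sin λ = 0.780332, cos λ = 0.625365.
ΔE = −sin λ·ΔX + cos λ·ΔY = −(0.780332)·(-224) + (0.625365)·(298) = 361.15 m.
ΔN = −sin φ cos λ·ΔX − sin φ sin λ·ΔY + cos φ·ΔZ = −(0.590028)(0.625365)(-224) − (0.590028)(0.780332)(298) + (0.807383)(210) = 115.00 m.
Horizontal magnitude = √(ΔE² + ΔN²) = √(361.15² + 115.00²) = 379.02 m.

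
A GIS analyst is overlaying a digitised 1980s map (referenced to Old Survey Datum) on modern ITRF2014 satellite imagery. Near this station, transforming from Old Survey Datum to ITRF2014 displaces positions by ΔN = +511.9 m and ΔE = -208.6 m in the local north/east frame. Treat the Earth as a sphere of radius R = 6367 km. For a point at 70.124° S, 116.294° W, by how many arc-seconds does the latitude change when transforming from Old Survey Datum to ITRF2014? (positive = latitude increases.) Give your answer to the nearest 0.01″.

Δφ = 16.58″

On a sphere of radius R, 1 rad of latitude = R, so Δφ = ΔN / R = 511.9 / 6367000 = 8.0399e-05 rad = 16.583″.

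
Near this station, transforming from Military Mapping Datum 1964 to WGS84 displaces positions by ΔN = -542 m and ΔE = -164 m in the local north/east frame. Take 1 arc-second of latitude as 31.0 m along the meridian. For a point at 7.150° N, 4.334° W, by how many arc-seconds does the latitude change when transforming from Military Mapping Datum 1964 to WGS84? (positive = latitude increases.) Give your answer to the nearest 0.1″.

1″ of latitude = 31.00 m, so Δφ = -542.0 / 31.00 = -17.484″.

Δφ = -17.5″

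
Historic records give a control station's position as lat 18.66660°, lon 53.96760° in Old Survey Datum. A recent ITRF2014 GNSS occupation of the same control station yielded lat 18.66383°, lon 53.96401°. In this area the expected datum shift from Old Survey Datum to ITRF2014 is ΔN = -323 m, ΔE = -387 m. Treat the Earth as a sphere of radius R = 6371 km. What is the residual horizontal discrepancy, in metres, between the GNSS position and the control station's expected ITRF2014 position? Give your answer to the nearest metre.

Observed coordinate differences: Δφ = -0.00277°, Δλ = -0.00359°.
Converting to metres (1° lat = 111195 m, cos φ = 0.947397): observed ΔN = -308.0 m, observed ΔE = -378.2 m.
Subtracting the expected shift leaves a residual of -308.0 − (-323) = 15.0 m north and -378.2 − (-387) = 8.8 m east.
Residual distance = √(15.0² + 8.8²) = 17.4 m.

17 m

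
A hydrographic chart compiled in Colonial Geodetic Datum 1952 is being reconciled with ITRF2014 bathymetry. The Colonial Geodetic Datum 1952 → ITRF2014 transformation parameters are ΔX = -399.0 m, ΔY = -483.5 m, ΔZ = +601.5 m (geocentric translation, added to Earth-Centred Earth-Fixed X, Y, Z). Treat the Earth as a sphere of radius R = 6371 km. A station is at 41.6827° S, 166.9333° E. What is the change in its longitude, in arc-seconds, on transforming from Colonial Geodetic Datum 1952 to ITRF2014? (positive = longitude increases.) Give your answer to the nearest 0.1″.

Δλ = 24.3″

sin φ = -0.665005, cos φ = 0.746839, sin λ = 0.226085, cos λ = -0.974108.
East component: ΔE = −sin λ·ΔX + cos λ·ΔY = −(0.226085)(-399.0) + (-0.974108)(-483.5) = 561.19 m.
1° of latitude spans πR/180 = 111195 m; at latitude φ, 1° of longitude spans that × cos φ = 83044.7 m, so Δλ = 561.19 / 83044.7 × 3600 = 24.328″.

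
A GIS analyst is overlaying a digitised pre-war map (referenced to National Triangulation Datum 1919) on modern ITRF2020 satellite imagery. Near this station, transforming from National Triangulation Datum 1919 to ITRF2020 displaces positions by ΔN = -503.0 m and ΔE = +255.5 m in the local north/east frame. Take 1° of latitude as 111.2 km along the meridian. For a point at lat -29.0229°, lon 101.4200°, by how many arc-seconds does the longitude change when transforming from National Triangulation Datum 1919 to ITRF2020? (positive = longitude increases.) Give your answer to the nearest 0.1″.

At latitude -29.0229°, cos φ = 0.874426.
1° of longitude at this latitude = 111.2 × cos φ = 97.24 km, so Δλ = 255.5 / 97236.2 = 0.0026276° = 9.459″.

Δλ = 9.5″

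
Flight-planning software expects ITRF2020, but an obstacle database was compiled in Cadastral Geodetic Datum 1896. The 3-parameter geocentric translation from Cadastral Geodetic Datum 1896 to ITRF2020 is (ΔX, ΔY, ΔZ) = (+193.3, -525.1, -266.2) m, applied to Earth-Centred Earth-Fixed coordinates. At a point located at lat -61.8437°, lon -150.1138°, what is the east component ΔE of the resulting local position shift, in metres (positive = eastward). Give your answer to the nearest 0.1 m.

ΔE = 551.6 m

At φ = -61.8437°, λ = -150.1138°: sin φ = -0.881664, cos φ = 0.471878, sin λ = -0.498279, cos λ = -0.867017.
ΔE = −sin λ·ΔX + cos λ·ΔY = −(-0.498279)·(193.3) + (-0.867017)·(-525.1) = 551.59 m.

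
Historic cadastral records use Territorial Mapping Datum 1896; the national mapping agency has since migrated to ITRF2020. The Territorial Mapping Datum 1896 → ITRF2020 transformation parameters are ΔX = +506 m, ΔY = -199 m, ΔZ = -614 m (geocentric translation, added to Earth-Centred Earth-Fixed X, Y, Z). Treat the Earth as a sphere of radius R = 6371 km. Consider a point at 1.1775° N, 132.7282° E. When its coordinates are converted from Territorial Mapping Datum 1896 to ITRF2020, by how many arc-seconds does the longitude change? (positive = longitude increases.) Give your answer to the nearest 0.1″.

sin φ = 0.020550, cos φ = 0.999789, sin λ = 0.734581, cos λ = -0.678521.
East component: ΔE = −sin λ·ΔX + cos λ·ΔY = −(0.734581)(506) + (-0.678521)(-199) = -236.67 m.
1° of latitude spans πR/180 = 111195 m; at latitude φ, 1° of longitude spans that × cos φ = 111171.4 m, so Δλ = -236.67 / 111171.4 × 3600 = -7.664″.

Δλ = -7.7″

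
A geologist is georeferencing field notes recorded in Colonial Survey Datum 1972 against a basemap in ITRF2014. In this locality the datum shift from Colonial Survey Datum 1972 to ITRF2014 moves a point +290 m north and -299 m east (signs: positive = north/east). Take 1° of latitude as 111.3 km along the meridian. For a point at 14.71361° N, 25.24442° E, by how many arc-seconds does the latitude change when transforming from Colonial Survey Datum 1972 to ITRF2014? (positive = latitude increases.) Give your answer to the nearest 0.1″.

1° of latitude = 111.3 km, so Δφ = 290.0 / 111300 = 0.0026056° = 9.380″.

Δφ = 9.4″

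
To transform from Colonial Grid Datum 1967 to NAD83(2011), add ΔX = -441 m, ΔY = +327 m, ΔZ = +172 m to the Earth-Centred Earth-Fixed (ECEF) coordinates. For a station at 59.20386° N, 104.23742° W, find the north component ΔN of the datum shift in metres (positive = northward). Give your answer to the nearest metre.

The local north axis is (−sin φ cos λ, −sin φ sin λ, cos φ), giving ΔN = -93.166 + 272.264 + 88.061 = 267.16 m.

ΔN = 267 m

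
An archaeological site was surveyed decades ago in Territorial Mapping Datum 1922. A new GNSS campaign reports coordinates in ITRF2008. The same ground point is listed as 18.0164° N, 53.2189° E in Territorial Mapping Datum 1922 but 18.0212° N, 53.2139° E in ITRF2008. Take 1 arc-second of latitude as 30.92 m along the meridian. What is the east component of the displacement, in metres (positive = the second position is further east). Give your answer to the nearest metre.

ΔE = -529 m

Δφ = 18.0212° − 18.0164° = +0.0048°; Δλ = 53.2139° − 53.2189° = -0.0050°.
1° of latitude = 3600 × 30.92 = 111312 m.
ΔN = Δφ × 111312 = 534.3 m; ΔE = Δλ × 111312 × cos(18.0164°) = -0.0050 × 111312 × 0.950968 = -529.3 m.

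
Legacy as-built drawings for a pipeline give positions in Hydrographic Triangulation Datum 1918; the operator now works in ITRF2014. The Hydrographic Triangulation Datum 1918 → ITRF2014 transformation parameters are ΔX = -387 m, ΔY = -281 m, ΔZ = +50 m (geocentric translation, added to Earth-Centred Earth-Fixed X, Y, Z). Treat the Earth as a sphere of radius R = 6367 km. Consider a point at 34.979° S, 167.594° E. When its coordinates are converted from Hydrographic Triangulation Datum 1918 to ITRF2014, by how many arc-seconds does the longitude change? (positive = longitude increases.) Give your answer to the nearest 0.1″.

Δλ = 14.1″

sin φ = -0.573276, cos φ = 0.819362, sin λ = 0.214838, cos λ = -0.976650.
East component: ΔE = −sin λ·ΔX + cos λ·ΔY = −(0.214838)(-387) + (-0.976650)(-281) = 357.58 m.
1° of latitude spans πR/180 = 111125 m; at latitude φ, 1° of longitude spans that × cos φ = 91051.7 m, so Δλ = 357.58 / 91051.7 × 3600 = 14.138″.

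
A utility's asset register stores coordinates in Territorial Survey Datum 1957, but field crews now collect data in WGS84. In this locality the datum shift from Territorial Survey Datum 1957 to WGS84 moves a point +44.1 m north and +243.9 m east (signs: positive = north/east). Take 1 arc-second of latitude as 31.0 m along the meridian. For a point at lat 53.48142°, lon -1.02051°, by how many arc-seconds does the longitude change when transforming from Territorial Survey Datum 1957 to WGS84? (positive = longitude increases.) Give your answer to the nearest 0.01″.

Δλ = 13.22″

At latitude 53.48142°, cos φ = 0.595083.
1″ of longitude at this latitude = 31.00 × cos φ = 18.4476 m, so Δλ = 243.9 / 18.4476 = 13.221″.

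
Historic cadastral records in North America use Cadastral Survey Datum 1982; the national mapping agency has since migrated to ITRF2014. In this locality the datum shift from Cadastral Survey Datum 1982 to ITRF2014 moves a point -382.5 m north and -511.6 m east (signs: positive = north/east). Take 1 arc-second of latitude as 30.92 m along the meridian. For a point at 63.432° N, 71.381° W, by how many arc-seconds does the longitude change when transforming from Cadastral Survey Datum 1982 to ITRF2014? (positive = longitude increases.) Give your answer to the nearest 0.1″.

At latitude 63.432°, cos φ = 0.447260.
1″ of longitude at this latitude = 30.92 × cos φ = 13.8293 m, so Δλ = -511.6 / 13.8293 = -36.994″.

Δλ = -37.0″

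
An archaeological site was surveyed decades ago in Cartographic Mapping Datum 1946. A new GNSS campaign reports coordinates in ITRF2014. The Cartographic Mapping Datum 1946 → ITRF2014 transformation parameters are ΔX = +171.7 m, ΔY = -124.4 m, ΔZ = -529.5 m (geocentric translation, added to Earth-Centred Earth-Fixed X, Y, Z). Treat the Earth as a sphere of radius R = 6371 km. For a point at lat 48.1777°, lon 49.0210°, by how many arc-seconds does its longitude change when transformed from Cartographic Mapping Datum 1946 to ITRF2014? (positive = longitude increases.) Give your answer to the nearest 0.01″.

sin φ = 0.745217, cos φ = 0.666823, sin λ = 0.754950, cos λ = 0.655782.
East component: ΔE = −sin λ·ΔX + cos λ·ΔY = −(0.754950)(171.7) + (0.655782)(-124.4) = -211.20 m.
1° of latitude spans πR/180 = 111195 m; at latitude φ, 1° of longitude spans that × cos φ = 74147.3 m, so Δλ = -211.20 / 74147.3 × 3600 = -10.254″.

Δλ = -10.25″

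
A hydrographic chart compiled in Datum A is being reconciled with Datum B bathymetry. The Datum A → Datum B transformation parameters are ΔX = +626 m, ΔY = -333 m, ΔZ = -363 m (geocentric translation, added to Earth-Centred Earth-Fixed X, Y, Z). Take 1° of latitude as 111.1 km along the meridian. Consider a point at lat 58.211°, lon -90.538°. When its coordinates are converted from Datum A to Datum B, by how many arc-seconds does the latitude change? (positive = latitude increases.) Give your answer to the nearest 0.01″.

sin φ = 0.849994, cos φ = 0.526793, sin λ = -0.999956, cos λ = -0.009390.
North component: ΔN = −sin φ cos λ·ΔX − sin φ sin λ·ΔY + cos φ·ΔZ = −(0.849994)(-0.009390)(626) − (0.849994)(-0.999956)(-333) + (0.526793)(-363) = -469.26 m.
1° of latitude spans 111100 m, so Δφ = -469.26 / 111100 × 3600 = -15.206″.

Δφ = -15.21″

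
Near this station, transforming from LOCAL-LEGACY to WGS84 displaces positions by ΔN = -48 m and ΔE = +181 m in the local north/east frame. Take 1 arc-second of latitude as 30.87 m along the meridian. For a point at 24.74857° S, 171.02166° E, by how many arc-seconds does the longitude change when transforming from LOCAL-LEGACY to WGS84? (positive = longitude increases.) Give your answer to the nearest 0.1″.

At latitude -24.74857°, cos φ = 0.908154.
1″ of longitude at this latitude = 30.87 × cos φ = 28.0347 m, so Δλ = 181.0 / 28.0347 = 6.456″.

Δλ = 6.5″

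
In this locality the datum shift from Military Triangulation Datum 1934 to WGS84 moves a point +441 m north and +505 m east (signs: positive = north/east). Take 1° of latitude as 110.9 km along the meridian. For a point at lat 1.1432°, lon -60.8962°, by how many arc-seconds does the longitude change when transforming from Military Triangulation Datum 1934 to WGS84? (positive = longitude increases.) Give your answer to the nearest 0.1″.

At latitude 1.1432°, cos φ = 0.999801.
1° of longitude at this latitude = 110.9 × cos φ = 110.88 km, so Δλ = 505.0 / 110877.9 = 0.0045546° = 16.396″.

Δλ = 16.4″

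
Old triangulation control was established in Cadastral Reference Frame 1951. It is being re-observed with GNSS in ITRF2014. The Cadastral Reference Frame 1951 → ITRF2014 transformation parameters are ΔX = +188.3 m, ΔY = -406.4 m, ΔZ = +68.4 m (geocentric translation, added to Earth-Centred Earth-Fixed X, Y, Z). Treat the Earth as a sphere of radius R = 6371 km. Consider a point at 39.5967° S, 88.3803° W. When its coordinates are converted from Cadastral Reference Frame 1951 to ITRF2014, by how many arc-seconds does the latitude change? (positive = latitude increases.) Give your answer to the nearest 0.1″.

sin φ = -0.637380, cos φ = 0.770550, sin λ = -0.999600, cos λ = 0.028265.
North component: ΔN = −sin φ cos λ·ΔX − sin φ sin λ·ΔY + cos φ·ΔZ = −(-0.637380)(0.028265)(188.3) − (-0.637380)(-0.999600)(-406.4) + (0.770550)(68.4) = 315.03 m.
1° of latitude spans πR/180 = 111195 m, so Δφ = 315.03 / 111195 × 3600 = 10.199″.

Δφ = 10.2″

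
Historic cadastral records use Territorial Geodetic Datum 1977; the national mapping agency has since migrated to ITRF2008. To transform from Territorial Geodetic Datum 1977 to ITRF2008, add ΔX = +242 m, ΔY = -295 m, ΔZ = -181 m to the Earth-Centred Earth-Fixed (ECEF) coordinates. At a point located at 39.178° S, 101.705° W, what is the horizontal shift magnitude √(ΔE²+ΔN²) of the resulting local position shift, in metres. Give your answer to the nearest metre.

297 m

At φ = -39.178°, λ = -101.705°: sin φ = -0.631732, cos φ = 0.775187, sin λ = -0.979205, cos λ = -0.202873.
ΔE = −sin λ·ΔX + cos λ·ΔY = −(-0.979205)·(242) + (-0.202873)·(-295) = 296.82 m.
ΔN = −sin φ cos λ·ΔX − sin φ sin λ·ΔY + cos φ·ΔZ = −(-0.631732)(-0.202873)(242) − (-0.631732)(-0.979205)(-295) + (0.775187)(-181) = 11.16 m.
Horizontal magnitude = √(ΔE² + ΔN²) = √(296.82² + 11.16²) = 297.02 m.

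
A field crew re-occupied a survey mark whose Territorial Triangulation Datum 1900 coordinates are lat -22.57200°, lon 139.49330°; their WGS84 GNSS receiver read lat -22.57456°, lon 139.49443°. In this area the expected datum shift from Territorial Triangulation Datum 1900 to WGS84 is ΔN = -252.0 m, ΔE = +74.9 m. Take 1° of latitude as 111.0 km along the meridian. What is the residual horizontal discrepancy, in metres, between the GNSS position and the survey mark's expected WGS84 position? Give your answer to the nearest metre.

Observed coordinate differences: Δφ = -0.00256°, Δλ = +0.00113°.
Converting to metres (1° lat = 111000 m, cos φ = 0.923398): observed ΔN = -284.2 m, observed ΔE = 115.8 m.
Subtracting the expected shift leaves a residual of -284.2 − (-252.0) = -32.2 m north and 115.8 − (74.9) = 40.9 m east.
Residual distance = √((-32.2)² + 40.9²) = 52.0 m.

52 m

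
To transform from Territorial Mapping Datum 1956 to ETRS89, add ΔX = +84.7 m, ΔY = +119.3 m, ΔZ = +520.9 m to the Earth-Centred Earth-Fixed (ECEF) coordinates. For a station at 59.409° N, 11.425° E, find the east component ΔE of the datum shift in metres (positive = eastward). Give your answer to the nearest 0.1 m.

At φ = 59.409°, λ = 11.425°: sin φ = 0.860822, cos φ = 0.508906, sin λ = 0.198085, cos λ = 0.980185.
ΔE = −sin λ·ΔX + cos λ·ΔY = −(0.198085)·(84.7) + (0.980185)·(119.3) = 100.16 m.

ΔE = 100.2 m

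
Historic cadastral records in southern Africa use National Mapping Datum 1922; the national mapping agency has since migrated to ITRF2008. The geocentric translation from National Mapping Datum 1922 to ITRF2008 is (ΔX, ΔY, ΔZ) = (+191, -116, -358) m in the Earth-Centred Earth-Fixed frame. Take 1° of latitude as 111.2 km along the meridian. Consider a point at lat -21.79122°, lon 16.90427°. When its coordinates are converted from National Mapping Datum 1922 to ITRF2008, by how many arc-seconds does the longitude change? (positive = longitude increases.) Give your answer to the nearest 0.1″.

sin φ = -0.371226, cos φ = 0.928543, sin λ = 0.290773, cos λ = 0.956792.
East component: ΔE = −sin λ·ΔX + cos λ·ΔY = −(0.290773)(191) + (0.956792)(-116) = -166.53 m.
1° of latitude spans 111200 m; at latitude φ, 1° of longitude spans that × cos φ = 103254.0 m, so Δλ = -166.53 / 103254.0 × 3600 = -5.806″.

Δλ = -5.8″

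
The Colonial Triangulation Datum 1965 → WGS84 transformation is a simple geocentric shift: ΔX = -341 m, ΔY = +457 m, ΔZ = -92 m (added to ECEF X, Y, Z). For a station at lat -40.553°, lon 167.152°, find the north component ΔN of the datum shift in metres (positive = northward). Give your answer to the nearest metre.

The local north axis is (−sin φ cos λ, −sin φ sin λ, cos φ), giving ΔN = 216.151 + 66.069 − 69.902 = 212.32 m.

ΔN = 212 m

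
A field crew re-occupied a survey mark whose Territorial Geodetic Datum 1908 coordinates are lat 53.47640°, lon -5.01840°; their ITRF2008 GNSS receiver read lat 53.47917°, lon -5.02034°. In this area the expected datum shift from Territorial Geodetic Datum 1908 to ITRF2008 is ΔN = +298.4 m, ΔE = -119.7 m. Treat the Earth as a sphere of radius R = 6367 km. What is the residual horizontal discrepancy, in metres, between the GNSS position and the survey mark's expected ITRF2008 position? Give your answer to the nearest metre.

Observed coordinate differences: Δφ = +0.00277°, Δλ = -0.00194°.
Converting to metres (1° lat = 111125 m, cos φ = 0.595154): observed ΔN = 307.8 m, observed ΔE = -128.3 m.
Subtracting the expected shift leaves a residual of 307.8 − (298.4) = 9.4 m north and -128.3 − (-119.7) = -8.6 m east.
Residual distance = √(9.4² + (-8.6)²) = 12.8 m.

13 m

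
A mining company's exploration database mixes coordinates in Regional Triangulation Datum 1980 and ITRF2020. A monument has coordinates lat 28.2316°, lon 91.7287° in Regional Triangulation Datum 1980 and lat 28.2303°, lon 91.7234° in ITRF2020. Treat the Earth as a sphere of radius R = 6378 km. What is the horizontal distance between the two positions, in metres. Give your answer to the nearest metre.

Δφ = 28.2303° − 28.2316° = -0.0013°; Δλ = 91.7234° − 91.7287° = -0.0053°.
1° along a meridian = πR/180 = 111317 m.
ΔN = Δφ × 111317 = -144.7 m; ΔE = Δλ × 111317 × cos(28.2316°) = -0.0053 × 111317 × 0.881043 = -519.8 m.
Distance = √(ΔE² + ΔN²) = √((-519.8)² + (-144.7)²) = 539.6 m.

540 m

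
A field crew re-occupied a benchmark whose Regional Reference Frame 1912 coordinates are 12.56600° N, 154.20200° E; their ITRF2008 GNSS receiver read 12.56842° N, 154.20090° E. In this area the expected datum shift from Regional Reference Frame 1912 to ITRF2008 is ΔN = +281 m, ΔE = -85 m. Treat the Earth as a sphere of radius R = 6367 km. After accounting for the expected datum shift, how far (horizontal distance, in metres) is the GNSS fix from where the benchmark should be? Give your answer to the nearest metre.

36 m

Observed coordinate differences: Δφ = +0.00242°, Δλ = -0.00110°.
Converting to metres (1° lat = 111125 m, cos φ = 0.976046): observed ΔN = 268.9 m, observed ΔE = -119.3 m.
Subtracting the expected shift leaves a residual of 268.9 − (281) = -12.1 m north and -119.3 − (-85) = -34.3 m east.
Residual distance = √((-12.1)² + (-34.3)²) = 36.4 m.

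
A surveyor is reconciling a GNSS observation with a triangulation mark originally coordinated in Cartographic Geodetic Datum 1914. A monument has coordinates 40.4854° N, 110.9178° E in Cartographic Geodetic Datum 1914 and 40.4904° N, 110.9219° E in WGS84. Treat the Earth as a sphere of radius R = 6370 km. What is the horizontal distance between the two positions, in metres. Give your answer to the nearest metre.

Δφ = 40.4904° − 40.4854° = +0.0050°; Δλ = 110.9219° − 110.9178° = +0.0041°.
1° along a meridian = πR/180 = 111177 m.
ΔN = Δφ × 111177 = 555.9 m; ΔE = Δλ × 111177 × cos(40.4854°) = +0.0041 × 111177 × 0.760571 = 346.7 m.
Distance = √(ΔE² + ΔN²) = √(346.7² + 555.9²) = 655.1 m.

655 m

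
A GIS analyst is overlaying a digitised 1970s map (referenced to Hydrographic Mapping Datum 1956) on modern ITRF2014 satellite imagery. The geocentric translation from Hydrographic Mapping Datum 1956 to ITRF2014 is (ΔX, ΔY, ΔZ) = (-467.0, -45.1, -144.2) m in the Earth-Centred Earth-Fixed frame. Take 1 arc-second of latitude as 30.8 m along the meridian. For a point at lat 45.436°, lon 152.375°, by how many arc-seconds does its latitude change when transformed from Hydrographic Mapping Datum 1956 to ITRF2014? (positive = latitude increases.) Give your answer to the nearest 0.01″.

Δφ = -12.37″

sin φ = 0.712467, cos φ = 0.701706, sin λ = 0.463683, cos λ = -0.886001.
North component: ΔN = −sin φ cos λ·ΔX − sin φ sin λ·ΔY + cos φ·ΔZ = −(0.712467)(-0.886001)(-467.0) − (0.712467)(0.463683)(-45.1) + (0.701706)(-144.2) = -381.08 m.
1° of latitude spans 3600 × 30.80 = 110880 m, so Δφ = -381.08 / 110880 × 3600 = -12.373″.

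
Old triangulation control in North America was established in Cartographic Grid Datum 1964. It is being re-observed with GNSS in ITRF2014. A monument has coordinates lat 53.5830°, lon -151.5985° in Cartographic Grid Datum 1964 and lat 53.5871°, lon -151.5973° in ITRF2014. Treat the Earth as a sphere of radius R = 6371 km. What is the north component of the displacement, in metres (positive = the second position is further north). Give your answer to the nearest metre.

ΔN = 456 m

Δφ = 53.5871° − 53.5830° = +0.0041°; Δλ = -151.5973° − -151.5985° = +0.0012°.
1° along a meridian = πR/180 = 111195 m.
ΔN = Δφ × 111195 = 455.9 m; ΔE = Δλ × 111195 × cos(53.5830°) = +0.0012 × 111195 × 0.593658 = 79.2 m.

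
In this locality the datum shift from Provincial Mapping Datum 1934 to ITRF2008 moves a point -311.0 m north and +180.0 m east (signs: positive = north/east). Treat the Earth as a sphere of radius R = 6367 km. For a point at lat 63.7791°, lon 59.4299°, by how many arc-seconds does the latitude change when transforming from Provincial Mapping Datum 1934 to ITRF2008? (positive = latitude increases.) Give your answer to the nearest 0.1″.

On a sphere of radius R, 1 rad of latitude = R, so Δφ = ΔN / R = -311.0 / 6367000 = -4.8846e-05 rad = -10.075″.

Δφ = -10.1″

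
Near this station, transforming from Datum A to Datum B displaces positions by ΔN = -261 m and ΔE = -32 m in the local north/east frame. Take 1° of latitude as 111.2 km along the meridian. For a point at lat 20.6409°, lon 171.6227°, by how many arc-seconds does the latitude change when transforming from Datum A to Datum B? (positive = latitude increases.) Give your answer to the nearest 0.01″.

Δφ = -8.45″

1° of latitude = 111.2 km, so Δφ = -261.0 / 111200 = -0.0023471° = -8.450″.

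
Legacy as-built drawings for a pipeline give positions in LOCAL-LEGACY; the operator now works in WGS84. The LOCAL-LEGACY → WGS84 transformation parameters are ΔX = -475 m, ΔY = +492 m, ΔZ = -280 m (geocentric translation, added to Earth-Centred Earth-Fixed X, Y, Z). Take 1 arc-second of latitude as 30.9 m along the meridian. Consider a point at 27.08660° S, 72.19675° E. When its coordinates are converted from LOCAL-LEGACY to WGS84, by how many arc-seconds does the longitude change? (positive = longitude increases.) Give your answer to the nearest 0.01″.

sin φ = -0.455337, cos φ = 0.890319, sin λ = 0.952112, cos λ = 0.305749.
East component: ΔE = −sin λ·ΔX + cos λ·ΔY = −(0.952112)(-475) + (0.305749)(492) = 602.68 m.
1° of latitude spans 3600 × 30.90 = 111240 m; at latitude φ, 1° of longitude spans that × cos φ = 99039.1 m, so Δλ = 602.68 / 99039.1 × 3600 = 21.907″.

Δλ = 21.91″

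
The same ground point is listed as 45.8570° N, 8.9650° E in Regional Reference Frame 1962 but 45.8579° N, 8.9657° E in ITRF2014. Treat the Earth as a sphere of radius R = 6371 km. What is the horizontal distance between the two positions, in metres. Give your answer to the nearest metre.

Δφ = 45.8579° − 45.8570° = +0.0009°; Δλ = 8.9657° − 8.9650° = +0.0007°.
1° along a meridian = πR/180 = 111195 m.
ΔN = Δφ × 111195 = 100.1 m; ΔE = Δλ × 111195 × cos(45.8570°) = +0.0007 × 111195 × 0.696452 = 54.2 m.
Distance = √(ΔE² + ΔN²) = √(54.2² + 100.1²) = 113.8 m.

114 m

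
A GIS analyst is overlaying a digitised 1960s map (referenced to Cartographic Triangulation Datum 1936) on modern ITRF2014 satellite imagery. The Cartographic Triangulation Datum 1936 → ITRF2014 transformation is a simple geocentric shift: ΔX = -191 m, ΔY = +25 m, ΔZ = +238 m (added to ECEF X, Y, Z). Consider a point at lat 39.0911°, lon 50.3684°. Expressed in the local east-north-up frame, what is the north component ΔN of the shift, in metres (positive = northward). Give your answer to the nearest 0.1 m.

ΔN = 249.4 m

The local north axis is (−sin φ cos λ, −sin φ sin λ, cos φ), giving ΔN = 76.820 − 12.141 + 184.722 = 249.40 m.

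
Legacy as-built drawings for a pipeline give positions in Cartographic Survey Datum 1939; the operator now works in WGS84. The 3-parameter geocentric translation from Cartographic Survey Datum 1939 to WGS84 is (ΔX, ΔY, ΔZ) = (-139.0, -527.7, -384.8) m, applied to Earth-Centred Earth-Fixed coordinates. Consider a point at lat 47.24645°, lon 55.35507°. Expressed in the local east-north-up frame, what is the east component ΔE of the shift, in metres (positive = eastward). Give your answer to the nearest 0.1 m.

ΔE = -185.6 m

The local east axis at (φ, λ) is (−sin λ, cos λ, 0), so ΔE = −sin(55.35507°)·(-139.0) + cos(55.35507°)·(-527.7) = -185.64 m.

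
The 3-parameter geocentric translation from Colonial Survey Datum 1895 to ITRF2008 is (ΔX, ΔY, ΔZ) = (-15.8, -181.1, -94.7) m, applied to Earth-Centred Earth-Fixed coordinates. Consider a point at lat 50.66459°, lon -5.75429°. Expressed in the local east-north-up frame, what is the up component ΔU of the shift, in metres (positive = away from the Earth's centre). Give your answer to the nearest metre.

ΔU = -72 m

At φ = 50.66459°, λ = -5.75429°: sin φ = 0.773449, cos φ = 0.633859, sin λ = -0.100263, cos λ = 0.994961.
ΔU = cos φ cos λ·ΔX + cos φ sin λ·ΔY + sin φ·ΔZ = (0.633859)(0.994961)(-15.8) + (0.633859)(-0.100263)(-181.1) + (0.773449)(-94.7) = -71.70 m.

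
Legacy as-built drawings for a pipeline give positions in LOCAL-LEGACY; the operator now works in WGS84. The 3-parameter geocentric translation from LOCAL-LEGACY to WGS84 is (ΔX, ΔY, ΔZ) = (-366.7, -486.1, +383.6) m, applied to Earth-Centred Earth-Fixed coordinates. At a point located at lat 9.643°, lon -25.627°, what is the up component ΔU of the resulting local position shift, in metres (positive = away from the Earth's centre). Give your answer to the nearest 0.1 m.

ΔU = -54.4 m

The local up (radial) axis is (cos φ cos λ, cos φ sin λ, sin φ), giving ΔU = -325.956 + 207.273 + 64.256 = -54.43 m.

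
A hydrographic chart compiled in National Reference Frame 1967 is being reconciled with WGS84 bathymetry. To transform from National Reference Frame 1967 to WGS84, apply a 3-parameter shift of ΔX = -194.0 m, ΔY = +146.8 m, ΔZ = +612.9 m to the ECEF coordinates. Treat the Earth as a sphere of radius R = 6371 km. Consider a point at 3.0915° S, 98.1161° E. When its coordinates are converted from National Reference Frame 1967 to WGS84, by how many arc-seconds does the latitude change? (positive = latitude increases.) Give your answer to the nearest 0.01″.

Δφ = 20.12″

sin φ = -0.053931, cos φ = 0.998545, sin λ = 0.989984, cos λ = -0.141179.
North component: ΔN = −sin φ cos λ·ΔX − sin φ sin λ·ΔY + cos φ·ΔZ = −(-0.053931)(-0.141179)(-194.0) − (-0.053931)(0.989984)(146.8) + (0.998545)(612.9) = 621.32 m.
1° of latitude spans πR/180 = 111195 m, so Δφ = 621.32 / 111195 × 3600 = 20.116″.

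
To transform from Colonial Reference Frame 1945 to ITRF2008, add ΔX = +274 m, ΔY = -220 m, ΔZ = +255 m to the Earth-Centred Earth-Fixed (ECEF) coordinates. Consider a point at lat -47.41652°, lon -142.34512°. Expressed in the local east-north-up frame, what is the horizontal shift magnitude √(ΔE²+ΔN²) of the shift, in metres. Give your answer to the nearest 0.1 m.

359.4 m

At φ = -47.41652°, λ = -142.34512°: sin φ = -0.736292, cos φ = 0.676664, sin λ = -0.610904, cos λ = -0.791705.
ΔE = −sin λ·ΔX + cos λ·ΔY = −(-0.610904)·(274) + (-0.791705)·(-220) = 341.56 m.
ΔN = −sin φ cos λ·ΔX − sin φ sin λ·ΔY + cos φ·ΔZ = −(-0.736292)(-0.791705)(274) − (-0.736292)(-0.610904)(-220) + (0.676664)(255) = 111.78 m.
Horizontal magnitude = √(ΔE² + ΔN²) = √(341.56² + 111.78²) = 359.39 m.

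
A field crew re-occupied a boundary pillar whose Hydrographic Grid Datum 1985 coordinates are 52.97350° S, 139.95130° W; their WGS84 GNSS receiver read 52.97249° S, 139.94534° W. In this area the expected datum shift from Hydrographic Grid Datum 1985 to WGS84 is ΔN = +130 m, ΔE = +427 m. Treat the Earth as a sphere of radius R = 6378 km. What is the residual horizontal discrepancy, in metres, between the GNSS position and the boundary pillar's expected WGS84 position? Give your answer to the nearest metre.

Observed coordinate differences: Δφ = +0.00101°, Δλ = +0.00596°.
Converting to metres (1° lat = 111317 m, cos φ = 0.602184): observed ΔN = 112.4 m, observed ΔE = 399.5 m.
Subtracting the expected shift leaves a residual of 112.4 − (130) = -17.6 m north and 399.5 − (427) = -27.5 m east.
Residual distance = √((-17.6)² + (-27.5)²) = 32.6 m.

33 m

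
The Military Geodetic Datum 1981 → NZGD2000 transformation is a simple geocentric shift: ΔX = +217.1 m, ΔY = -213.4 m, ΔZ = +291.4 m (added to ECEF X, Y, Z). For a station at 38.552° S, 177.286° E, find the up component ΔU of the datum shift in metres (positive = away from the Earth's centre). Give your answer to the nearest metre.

At φ = -38.552°, λ = 177.286°: sin φ = -0.623225, cos φ = 0.782043, sin λ = 0.047351, cos λ = -0.998878.
ΔU = cos φ cos λ·ΔX + cos φ sin λ·ΔY + sin φ·ΔZ = (0.782043)(-0.998878)(217.1) + (0.782043)(0.047351)(-213.4) + (-0.623225)(291.4) = -359.10 m.

ΔU = -359 m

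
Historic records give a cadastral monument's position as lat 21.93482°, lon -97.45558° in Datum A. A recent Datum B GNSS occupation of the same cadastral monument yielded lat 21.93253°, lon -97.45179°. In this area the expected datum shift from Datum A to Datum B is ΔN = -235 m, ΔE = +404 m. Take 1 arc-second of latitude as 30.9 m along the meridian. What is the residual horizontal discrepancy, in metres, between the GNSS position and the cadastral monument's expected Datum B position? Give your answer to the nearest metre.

Observed coordinate differences: Δφ = -0.00229°, Δλ = +0.00379°.
Converting to metres (1° lat = 111240 m, cos φ = 0.927609): observed ΔN = -254.7 m, observed ΔE = 391.1 m.
Subtracting the expected shift leaves a residual of -254.7 − (-235) = -19.7 m north and 391.1 − (404) = -12.9 m east.
Residual distance = √((-19.7)² + (-12.9)²) = 23.6 m.

24 m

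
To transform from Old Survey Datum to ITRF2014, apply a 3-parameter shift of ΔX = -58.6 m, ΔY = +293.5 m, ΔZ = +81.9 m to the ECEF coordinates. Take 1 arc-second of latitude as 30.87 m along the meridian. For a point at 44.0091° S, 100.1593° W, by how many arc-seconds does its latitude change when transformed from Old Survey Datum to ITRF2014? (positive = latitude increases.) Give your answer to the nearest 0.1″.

sin φ = -0.694773, cos φ = 0.719229, sin λ = -0.984321, cos λ = -0.176386.
North component: ΔN = −sin φ cos λ·ΔX − sin φ sin λ·ΔY + cos φ·ΔZ = −(-0.694773)(-0.176386)(-58.6) − (-0.694773)(-0.984321)(293.5) + (0.719229)(81.9) = -134.63 m.
1° of latitude spans 3600 × 30.87 = 111132 m, so Δφ = -134.63 / 111132 × 3600 = -4.361″.

Δφ = -4.4″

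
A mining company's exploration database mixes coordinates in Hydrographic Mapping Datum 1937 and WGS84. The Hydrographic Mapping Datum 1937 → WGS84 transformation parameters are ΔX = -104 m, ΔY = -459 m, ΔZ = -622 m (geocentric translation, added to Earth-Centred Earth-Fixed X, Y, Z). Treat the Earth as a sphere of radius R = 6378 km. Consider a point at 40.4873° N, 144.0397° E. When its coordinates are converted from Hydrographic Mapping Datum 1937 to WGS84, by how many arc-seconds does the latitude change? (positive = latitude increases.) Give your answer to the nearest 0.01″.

Δφ = -11.41″

sin φ = 0.649279, cos φ = 0.760550, sin λ = 0.587225, cos λ = -0.809424.
North component: ΔN = −sin φ cos λ·ΔX − sin φ sin λ·ΔY + cos φ·ΔZ = −(0.649279)(-0.809424)(-104) − (0.649279)(0.587225)(-459) + (0.760550)(-622) = -352.71 m.
1° of latitude spans πR/180 = 111317 m, so Δφ = -352.71 / 111317 × 3600 = -11.407″.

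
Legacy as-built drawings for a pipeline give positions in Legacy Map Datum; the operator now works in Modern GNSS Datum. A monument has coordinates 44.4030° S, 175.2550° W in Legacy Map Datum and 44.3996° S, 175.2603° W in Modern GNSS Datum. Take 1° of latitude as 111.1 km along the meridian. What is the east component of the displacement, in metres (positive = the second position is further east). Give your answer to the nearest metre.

Δφ = -44.3996° − -44.4030° = +0.0034°; Δλ = -175.2603° − -175.2550° = -0.0053°.
ΔN = Δφ × 111100 = 377.7 m; ΔE = Δλ × 111100 × cos(-44.4030°) = -0.0053 × 111100 × 0.714436 = -420.7 m.

ΔE = -421 m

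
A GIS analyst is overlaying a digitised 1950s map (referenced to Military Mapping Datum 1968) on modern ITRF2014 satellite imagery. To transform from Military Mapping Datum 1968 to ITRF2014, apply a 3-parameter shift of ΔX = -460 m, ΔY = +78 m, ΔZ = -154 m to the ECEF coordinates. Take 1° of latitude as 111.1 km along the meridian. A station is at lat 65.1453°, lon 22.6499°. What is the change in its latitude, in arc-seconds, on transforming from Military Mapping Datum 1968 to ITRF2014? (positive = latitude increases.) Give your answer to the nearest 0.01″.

sin φ = 0.907377, cos φ = 0.420319, sin λ = 0.385099, cos λ = 0.922875.
North component: ΔN = −sin φ cos λ·ΔX − sin φ sin λ·ΔY + cos φ·ΔZ = −(0.907377)(0.922875)(-460) − (0.907377)(0.385099)(78) + (0.420319)(-154) = 293.22 m.
1° of latitude spans 111100 m, so Δφ = 293.22 / 111100 × 3600 = 9.501″.

Δφ = 9.50″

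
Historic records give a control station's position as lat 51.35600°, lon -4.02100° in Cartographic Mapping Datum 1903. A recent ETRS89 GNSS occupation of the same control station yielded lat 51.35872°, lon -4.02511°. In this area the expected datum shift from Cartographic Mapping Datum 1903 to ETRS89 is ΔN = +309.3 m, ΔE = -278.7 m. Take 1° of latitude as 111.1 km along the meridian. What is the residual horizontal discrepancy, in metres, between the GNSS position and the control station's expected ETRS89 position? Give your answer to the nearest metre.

10 m

Observed coordinate differences: Δφ = +0.00272°, Δλ = -0.00411°.
Converting to metres (1° lat = 111100 m, cos φ = 0.624480): observed ΔN = 302.2 m, observed ΔE = -285.2 m.
Subtracting the expected shift leaves a residual of 302.2 − (309.3) = -7.1 m north and -285.2 − (-278.7) = -6.5 m east.
Residual distance = √((-7.1)² + (-6.5)²) = 9.6 m.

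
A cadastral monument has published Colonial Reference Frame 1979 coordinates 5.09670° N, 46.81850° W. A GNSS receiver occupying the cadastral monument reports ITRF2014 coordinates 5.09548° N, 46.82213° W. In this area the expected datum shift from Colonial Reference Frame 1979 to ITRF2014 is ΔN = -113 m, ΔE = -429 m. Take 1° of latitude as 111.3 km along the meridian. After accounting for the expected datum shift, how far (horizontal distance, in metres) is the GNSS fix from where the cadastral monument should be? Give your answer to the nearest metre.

35 m

Observed coordinate differences: Δφ = -0.00122°, Δλ = -0.00363°.
Converting to metres (1° lat = 111300 m, cos φ = 0.996046): observed ΔN = -135.8 m, observed ΔE = -402.4 m.
Subtracting the expected shift leaves a residual of -135.8 − (-113) = -22.8 m north and -402.4 − (-429) = 26.6 m east.
Residual distance = √((-22.8)² + 26.6²) = 35.0 m.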